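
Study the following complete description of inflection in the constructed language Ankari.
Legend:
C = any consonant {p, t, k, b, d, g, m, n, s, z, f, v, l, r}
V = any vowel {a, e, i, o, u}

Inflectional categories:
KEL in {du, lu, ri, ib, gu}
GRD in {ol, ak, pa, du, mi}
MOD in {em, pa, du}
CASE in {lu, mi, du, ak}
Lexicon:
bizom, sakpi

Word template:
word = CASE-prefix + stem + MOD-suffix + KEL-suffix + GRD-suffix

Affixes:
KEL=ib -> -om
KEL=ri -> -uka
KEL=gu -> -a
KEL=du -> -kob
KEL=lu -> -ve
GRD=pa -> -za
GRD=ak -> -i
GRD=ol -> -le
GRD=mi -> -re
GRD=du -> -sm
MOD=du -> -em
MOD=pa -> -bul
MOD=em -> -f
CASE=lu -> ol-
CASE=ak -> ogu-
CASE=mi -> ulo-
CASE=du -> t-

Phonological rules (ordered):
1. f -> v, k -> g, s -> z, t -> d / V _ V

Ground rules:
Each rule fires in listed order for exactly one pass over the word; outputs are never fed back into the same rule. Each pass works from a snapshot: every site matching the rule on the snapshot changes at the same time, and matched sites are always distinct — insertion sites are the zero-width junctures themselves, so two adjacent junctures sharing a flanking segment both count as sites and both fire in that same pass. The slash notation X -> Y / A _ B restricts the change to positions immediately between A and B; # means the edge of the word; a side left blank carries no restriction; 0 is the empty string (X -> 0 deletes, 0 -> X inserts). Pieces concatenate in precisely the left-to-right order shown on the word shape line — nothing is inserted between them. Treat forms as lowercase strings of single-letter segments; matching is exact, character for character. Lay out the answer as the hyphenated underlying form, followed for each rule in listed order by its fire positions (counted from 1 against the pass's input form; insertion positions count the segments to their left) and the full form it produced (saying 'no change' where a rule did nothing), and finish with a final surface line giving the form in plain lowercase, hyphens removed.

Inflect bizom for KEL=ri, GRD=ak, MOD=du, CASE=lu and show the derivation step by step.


underlying: ol-bizom-em-uka-i
1. f -> v, k -> g, s -> z, t -> d / V _ V: fires at position(s) 11: olbizomemugai
surface: olbizomemugai


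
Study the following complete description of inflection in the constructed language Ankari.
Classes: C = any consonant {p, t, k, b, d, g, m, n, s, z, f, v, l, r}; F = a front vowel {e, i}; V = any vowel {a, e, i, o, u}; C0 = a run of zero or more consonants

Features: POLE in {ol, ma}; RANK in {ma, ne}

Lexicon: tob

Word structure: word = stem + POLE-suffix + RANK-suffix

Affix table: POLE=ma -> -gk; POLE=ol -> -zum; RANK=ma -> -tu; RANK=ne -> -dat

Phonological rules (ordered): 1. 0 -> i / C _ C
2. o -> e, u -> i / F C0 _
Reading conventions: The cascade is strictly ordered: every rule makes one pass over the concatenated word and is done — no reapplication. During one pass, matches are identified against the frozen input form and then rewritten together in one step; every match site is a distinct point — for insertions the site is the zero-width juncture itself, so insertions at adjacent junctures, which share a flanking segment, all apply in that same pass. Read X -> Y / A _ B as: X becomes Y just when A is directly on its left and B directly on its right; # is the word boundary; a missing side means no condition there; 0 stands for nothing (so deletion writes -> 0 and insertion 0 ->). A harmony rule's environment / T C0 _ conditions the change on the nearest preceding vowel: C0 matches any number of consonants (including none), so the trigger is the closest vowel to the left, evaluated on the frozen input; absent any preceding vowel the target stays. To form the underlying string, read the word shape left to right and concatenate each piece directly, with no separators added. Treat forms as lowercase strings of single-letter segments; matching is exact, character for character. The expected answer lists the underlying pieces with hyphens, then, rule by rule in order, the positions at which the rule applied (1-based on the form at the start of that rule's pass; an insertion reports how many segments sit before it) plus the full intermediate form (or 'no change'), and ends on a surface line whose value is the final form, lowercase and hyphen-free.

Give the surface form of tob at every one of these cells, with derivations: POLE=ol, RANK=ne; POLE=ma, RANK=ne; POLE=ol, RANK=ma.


cell POLE=ol, RANK=ne:
underlying: tob-zum-dat
1. 0 -> i / C _ C: inserts after position(s) 3, 6: tobizumidat
2. o -> e, u -> i / F C0 _: fires at position(s) 6: tobizimidat
surface: tobizimidat

cell POLE=ma, RANK=ne:
underlying: tob-gk-dat
1. 0 -> i / C _ C: inserts after position(s) 3, 4, 5: tobigikidat
2. o -> e, u -> i / F C0 _: no change
surface: tobigikidat

cell POLE=ol, RANK=ma:
underlying: tob-zum-tu
1. 0 -> i / C _ C: inserts after position(s) 3, 6: tobizumitu
2. o -> e, u -> i / F C0 _: fires at position(s) 6, 10: tobizimiti
surface: tobizimiti


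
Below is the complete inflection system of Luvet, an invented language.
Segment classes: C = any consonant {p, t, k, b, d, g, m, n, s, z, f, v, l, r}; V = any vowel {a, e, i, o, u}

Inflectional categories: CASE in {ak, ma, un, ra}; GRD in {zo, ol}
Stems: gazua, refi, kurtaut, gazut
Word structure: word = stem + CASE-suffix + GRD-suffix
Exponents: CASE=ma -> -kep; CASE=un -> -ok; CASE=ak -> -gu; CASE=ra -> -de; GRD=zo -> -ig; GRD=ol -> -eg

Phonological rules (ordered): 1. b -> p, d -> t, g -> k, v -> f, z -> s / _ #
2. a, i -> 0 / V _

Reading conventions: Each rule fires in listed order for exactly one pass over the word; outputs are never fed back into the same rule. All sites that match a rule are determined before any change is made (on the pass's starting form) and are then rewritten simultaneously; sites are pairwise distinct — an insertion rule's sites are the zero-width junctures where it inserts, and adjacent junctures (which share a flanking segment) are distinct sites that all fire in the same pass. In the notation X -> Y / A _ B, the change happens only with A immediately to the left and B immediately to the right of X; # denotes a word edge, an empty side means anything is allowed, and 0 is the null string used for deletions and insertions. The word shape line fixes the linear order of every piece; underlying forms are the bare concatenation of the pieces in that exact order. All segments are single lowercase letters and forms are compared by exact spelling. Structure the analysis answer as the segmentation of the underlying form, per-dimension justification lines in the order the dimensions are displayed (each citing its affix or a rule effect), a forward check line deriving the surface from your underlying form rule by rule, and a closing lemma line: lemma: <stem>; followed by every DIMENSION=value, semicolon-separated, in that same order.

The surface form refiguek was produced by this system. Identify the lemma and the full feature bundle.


underlying: refi-gu-eg
CASE=ak - signalled by the affix -gu
GRD=ol - signalled by the affix -eg
check: refigueg -> refiguek -> refiguek
lemma: refi; CASE=ak; GRD=ol


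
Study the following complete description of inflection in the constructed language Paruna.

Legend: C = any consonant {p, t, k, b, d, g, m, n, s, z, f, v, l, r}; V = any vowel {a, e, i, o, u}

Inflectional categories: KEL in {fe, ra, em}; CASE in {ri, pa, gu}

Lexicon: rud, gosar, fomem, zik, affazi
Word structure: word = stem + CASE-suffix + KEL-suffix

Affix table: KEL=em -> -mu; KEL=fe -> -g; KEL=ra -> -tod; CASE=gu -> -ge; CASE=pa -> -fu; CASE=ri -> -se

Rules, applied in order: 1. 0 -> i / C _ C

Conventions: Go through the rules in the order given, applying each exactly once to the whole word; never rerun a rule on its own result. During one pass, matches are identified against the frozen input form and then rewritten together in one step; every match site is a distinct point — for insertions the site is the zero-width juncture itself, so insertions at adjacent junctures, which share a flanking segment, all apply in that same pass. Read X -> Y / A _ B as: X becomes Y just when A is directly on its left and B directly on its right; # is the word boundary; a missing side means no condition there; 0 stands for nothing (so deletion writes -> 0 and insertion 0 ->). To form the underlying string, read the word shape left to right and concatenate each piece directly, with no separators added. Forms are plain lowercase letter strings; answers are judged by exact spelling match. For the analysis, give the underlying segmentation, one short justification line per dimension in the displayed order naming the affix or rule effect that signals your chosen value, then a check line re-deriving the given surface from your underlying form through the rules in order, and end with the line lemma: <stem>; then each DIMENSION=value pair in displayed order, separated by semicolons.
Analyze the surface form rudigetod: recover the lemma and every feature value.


underlying: rud-ge-tod
KEL=ra - signalled by the affix -tod
CASE=gu - signalled by the affix -ge
check: rudgetod -> rudigetod
lemma: rud; KEL=ra; CASE=gu


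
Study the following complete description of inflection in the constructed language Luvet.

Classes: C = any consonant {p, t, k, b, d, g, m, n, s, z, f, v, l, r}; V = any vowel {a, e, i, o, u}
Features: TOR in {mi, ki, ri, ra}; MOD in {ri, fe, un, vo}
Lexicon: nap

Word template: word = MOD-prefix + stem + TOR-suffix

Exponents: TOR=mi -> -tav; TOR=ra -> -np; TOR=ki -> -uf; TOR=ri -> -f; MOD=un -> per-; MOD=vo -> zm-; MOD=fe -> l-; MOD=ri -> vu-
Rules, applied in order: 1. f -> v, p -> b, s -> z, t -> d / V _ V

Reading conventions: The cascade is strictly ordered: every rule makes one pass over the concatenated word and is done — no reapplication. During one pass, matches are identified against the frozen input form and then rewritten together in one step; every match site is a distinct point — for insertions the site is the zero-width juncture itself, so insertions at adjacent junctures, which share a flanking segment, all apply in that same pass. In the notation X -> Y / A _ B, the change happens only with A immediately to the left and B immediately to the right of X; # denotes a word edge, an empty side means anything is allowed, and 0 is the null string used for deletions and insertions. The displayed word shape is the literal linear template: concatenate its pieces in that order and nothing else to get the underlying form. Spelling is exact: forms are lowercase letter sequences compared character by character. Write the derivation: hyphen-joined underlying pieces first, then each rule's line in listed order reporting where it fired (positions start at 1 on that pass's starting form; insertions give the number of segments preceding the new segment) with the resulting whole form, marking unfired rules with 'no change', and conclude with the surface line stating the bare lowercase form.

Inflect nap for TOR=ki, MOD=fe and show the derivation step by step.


underlying: l-nap-uf
1. f -> v, p -> b, s -> z, t -> d / V _ V: fires at position(s) 4: lnabuf
surface: lnabuf


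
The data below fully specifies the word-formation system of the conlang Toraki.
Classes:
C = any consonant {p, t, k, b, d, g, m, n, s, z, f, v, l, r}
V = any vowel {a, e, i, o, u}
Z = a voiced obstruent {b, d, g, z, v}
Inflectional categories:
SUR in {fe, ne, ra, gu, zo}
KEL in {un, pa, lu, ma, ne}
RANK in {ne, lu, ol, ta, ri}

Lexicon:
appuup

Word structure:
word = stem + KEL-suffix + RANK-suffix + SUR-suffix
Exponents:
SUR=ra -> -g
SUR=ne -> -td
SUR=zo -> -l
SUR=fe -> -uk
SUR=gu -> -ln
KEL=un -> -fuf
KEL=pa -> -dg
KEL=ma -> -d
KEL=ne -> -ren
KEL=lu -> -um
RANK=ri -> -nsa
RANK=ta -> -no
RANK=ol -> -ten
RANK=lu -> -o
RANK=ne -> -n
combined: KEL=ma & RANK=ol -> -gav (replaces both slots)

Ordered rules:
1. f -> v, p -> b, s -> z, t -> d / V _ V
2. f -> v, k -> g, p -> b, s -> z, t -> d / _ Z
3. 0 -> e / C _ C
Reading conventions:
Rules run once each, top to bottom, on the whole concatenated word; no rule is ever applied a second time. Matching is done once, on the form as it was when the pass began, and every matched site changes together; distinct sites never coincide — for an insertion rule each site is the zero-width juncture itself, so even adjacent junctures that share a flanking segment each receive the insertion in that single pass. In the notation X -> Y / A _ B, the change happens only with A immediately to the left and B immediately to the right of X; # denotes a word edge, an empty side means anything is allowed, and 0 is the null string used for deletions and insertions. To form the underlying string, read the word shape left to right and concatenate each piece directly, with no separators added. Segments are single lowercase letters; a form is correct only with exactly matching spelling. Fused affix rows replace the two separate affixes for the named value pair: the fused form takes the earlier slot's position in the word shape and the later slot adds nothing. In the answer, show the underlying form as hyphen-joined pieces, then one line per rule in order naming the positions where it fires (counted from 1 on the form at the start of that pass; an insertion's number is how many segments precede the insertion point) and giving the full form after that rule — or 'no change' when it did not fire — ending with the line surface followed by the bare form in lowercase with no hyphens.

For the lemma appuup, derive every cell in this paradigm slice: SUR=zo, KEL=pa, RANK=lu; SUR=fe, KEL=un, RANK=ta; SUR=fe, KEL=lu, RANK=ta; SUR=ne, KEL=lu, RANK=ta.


cell SUR=zo, KEL=pa, RANK=lu:
underlying: appuup-dg-o-l
1. f -> v, p -> b, s -> z, t -> d / V _ V: no change
2. f -> v, k -> g, p -> b, s -> z, t -> d / _ Z: fires at position(s) 6: appuubdgol
3. 0 -> e / C _ C: inserts after position(s) 2, 6, 7: apepuubedegol
surface: apepuubedegol

cell SUR=fe, KEL=un, RANK=ta:
underlying: appuup-fuf-no-uk
1. f -> v, p -> b, s -> z, t -> d / V _ V: no change
2. f -> v, k -> g, p -> b, s -> z, t -> d / _ Z: no change
3. 0 -> e / C _ C: inserts after position(s) 2, 6, 9: apepuupefufenouk
surface: apepuupefufenouk

cell SUR=fe, KEL=lu, RANK=ta:
underlying: appuup-um-no-uk
1. f -> v, p -> b, s -> z, t -> d / V _ V: fires at position(s) 6: appuubumnouk
2. f -> v, k -> g, p -> b, s -> z, t -> d / _ Z: no change
3. 0 -> e / C _ C: inserts after position(s) 2, 8: apepuubumenouk
surface: apepuubumenouk

cell SUR=ne, KEL=lu, RANK=ta:
underlying: appuup-um-no-td
1. f -> v, p -> b, s -> z, t -> d / V _ V: fires at position(s) 6: appuubumnotd
2. f -> v, k -> g, p -> b, s -> z, t -> d / _ Z: fires at position(s) 11: appuubumnodd
3. 0 -> e / C _ C: inserts after position(s) 2, 8, 11: apepuubumenoded
surface: apepuubumenoded


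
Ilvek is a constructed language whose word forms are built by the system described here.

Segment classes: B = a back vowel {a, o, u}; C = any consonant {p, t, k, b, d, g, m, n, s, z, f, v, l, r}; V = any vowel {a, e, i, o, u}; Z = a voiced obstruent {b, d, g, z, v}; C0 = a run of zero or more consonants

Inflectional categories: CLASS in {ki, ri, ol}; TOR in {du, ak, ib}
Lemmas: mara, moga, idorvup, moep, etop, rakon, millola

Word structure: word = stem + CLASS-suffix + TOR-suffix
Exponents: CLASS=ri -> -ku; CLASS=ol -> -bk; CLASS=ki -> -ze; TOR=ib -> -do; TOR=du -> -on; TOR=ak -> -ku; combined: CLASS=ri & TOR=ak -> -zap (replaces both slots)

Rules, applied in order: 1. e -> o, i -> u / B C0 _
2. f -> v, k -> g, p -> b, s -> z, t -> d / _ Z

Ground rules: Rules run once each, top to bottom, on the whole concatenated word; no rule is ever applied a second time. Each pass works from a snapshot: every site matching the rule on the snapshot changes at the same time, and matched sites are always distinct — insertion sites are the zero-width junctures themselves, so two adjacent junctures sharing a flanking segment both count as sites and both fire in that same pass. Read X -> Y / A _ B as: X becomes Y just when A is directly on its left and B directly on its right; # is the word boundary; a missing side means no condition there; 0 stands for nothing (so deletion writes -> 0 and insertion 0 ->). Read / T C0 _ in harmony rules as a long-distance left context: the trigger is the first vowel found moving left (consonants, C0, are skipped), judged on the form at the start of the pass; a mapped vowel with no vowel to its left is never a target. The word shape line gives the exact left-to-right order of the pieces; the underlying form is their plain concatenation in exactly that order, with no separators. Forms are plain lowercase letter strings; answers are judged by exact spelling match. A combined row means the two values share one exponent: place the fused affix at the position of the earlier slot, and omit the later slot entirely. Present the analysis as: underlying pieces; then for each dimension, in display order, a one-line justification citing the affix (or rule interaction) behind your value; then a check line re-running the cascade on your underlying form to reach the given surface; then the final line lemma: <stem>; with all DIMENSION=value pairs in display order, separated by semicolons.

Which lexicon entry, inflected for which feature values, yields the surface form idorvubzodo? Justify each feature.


underlying: idorvup-ze-do
CLASS=ki - signalled by the affix -ze
TOR=ib - signalled by the affix -do
check: idorvupzedo -> idorvupzodo -> idorvubzodo
lemma: idorvup; CLASS=ki; TOR=ib


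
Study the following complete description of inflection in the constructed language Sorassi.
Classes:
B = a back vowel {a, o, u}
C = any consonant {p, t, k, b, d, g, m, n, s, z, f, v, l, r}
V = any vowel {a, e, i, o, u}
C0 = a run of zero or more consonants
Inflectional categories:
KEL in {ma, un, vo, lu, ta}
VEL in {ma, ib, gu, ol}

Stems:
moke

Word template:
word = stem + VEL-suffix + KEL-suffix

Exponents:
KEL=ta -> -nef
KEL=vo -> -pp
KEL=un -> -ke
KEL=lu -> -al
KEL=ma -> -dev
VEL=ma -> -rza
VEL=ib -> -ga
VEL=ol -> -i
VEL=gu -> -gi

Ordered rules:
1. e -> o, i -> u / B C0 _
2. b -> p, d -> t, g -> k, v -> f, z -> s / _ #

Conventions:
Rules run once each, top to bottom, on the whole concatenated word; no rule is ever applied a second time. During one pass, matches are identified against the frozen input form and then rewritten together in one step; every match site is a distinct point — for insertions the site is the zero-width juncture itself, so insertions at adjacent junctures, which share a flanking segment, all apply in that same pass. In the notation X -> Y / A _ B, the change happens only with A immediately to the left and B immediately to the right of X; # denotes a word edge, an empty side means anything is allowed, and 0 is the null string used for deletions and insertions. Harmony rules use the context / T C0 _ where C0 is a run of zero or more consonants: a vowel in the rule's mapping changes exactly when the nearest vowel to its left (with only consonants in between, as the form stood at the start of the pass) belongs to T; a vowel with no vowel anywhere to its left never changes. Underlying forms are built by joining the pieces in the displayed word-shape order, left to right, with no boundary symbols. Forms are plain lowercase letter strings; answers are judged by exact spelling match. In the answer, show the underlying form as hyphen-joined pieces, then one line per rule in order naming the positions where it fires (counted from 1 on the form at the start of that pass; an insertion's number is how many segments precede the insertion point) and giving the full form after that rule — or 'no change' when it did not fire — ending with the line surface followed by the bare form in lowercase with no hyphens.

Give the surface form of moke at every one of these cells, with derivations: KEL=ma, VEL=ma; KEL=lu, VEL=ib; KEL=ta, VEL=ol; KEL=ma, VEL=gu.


cell KEL=ma, VEL=ma:
underlying: moke-rza-dev
1. e -> o, i -> u / B C0 _: fires at position(s) 4, 9: mokorzadov
2. b -> p, d -> t, g -> k, v -> f, z -> s / _ #: fires at position(s) 10: mokorzadof
surface: mokorzadof

cell KEL=lu, VEL=ib:
underlying: moke-ga-al
1. e -> o, i -> u / B C0 _: fires at position(s) 4: mokogaal
2. b -> p, d -> t, g -> k, v -> f, z -> s / _ #: no change
surface: mokogaal

cell KEL=ta, VEL=ol:
underlying: moke-i-nef
1. e -> o, i -> u / B C0 _: fires at position(s) 4: mokoinef
2. b -> p, d -> t, g -> k, v -> f, z -> s / _ #: no change
surface: mokoinef

cell KEL=ma, VEL=gu:
underlying: moke-gi-dev
1. e -> o, i -> u / B C0 _: fires at position(s) 4: mokogidev
2. b -> p, d -> t, g -> k, v -> f, z -> s / _ #: fires at position(s) 9: mokogidef
surface: mokogidef


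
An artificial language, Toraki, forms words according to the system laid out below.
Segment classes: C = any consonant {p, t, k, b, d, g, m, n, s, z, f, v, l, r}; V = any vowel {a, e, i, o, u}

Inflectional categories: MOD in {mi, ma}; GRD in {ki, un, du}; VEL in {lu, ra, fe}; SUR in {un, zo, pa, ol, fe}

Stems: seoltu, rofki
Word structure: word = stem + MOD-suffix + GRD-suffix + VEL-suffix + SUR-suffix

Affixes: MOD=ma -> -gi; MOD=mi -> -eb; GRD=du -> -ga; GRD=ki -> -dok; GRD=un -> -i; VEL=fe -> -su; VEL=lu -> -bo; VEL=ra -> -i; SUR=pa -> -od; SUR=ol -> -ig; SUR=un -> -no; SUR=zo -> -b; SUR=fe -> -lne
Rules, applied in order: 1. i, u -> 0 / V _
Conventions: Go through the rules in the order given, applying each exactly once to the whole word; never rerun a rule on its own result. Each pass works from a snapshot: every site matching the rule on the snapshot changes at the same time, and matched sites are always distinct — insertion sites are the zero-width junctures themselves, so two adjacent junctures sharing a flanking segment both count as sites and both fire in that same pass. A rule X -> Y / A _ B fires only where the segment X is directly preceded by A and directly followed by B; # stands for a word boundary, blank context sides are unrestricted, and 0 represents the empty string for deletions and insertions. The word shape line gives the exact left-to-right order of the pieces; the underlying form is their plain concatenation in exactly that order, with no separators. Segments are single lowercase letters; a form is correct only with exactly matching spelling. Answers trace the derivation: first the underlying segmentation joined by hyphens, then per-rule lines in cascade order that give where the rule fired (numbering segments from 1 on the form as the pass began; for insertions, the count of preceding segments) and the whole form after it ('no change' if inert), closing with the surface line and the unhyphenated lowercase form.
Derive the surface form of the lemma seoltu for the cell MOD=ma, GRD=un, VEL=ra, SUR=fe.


underlying: seoltu-gi-i-i-lne
1. i, u -> 0 / V _: fires at position(s) 9, 10: seoltugilne
surface: seoltugilne


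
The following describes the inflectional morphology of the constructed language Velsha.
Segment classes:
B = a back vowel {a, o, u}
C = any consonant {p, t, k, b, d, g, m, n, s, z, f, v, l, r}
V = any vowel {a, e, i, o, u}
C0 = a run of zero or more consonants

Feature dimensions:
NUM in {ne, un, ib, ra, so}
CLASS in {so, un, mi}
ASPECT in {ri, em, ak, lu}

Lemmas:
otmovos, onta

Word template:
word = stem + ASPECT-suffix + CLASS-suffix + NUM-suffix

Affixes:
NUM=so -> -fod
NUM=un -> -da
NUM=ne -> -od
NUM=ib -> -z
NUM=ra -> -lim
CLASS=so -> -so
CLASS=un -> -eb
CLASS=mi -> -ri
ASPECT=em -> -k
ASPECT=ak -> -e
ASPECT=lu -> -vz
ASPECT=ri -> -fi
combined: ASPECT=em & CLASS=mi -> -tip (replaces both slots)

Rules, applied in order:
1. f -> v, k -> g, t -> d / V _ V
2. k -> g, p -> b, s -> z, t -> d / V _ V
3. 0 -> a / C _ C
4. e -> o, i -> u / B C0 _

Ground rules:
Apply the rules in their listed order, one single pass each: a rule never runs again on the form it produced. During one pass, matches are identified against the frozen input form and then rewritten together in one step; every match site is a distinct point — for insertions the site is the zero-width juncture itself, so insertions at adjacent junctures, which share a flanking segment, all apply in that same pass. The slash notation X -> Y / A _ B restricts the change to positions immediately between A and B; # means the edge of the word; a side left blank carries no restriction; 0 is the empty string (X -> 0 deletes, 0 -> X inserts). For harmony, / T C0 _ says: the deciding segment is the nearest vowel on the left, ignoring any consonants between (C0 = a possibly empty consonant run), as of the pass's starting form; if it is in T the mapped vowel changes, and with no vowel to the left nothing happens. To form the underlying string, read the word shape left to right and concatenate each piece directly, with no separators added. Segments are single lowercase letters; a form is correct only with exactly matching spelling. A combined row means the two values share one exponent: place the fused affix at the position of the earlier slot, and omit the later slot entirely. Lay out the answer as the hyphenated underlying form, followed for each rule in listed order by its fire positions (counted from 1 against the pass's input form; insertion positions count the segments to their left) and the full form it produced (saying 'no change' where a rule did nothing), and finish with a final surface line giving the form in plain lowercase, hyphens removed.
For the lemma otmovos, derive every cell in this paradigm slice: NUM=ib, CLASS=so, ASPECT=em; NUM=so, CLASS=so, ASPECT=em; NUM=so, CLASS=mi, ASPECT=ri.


cell NUM=ib, CLASS=so, ASPECT=em:
underlying: otmovos-k-so-z
1. f -> v, k -> g, t -> d / V _ V: no change
2. k -> g, p -> b, s -> z, t -> d / V _ V: no change
3. 0 -> a / C _ C: inserts after position(s) 2, 7, 8: otamovosakasoz
4. e -> o, i -> u / B C0 _: no change
surface: otamovosakasoz

cell NUM=so, CLASS=so, ASPECT=em:
underlying: otmovos-k-so-fod
1. f -> v, k -> g, t -> d / V _ V: fires at position(s) 11: otmovosksovod
2. k -> g, p -> b, s -> z, t -> d / V _ V: no change
3. 0 -> a / C _ C: inserts after position(s) 2, 7, 8: otamovosakasovod
4. e -> o, i -> u / B C0 _: no change
surface: otamovosakasovod

cell NUM=so, CLASS=mi, ASPECT=ri:
underlying: otmovos-fi-ri-fod
1. f -> v, k -> g, t -> d / V _ V: fires at position(s) 12: otmovosfirivod
2. k -> g, p -> b, s -> z, t -> d / V _ V: no change
3. 0 -> a / C _ C: inserts after position(s) 2, 7: otamovosafirivod
4. e -> o, i -> u / B C0 _: fires at position(s) 11: otamovosafurivod
surface: otamovosafurivod


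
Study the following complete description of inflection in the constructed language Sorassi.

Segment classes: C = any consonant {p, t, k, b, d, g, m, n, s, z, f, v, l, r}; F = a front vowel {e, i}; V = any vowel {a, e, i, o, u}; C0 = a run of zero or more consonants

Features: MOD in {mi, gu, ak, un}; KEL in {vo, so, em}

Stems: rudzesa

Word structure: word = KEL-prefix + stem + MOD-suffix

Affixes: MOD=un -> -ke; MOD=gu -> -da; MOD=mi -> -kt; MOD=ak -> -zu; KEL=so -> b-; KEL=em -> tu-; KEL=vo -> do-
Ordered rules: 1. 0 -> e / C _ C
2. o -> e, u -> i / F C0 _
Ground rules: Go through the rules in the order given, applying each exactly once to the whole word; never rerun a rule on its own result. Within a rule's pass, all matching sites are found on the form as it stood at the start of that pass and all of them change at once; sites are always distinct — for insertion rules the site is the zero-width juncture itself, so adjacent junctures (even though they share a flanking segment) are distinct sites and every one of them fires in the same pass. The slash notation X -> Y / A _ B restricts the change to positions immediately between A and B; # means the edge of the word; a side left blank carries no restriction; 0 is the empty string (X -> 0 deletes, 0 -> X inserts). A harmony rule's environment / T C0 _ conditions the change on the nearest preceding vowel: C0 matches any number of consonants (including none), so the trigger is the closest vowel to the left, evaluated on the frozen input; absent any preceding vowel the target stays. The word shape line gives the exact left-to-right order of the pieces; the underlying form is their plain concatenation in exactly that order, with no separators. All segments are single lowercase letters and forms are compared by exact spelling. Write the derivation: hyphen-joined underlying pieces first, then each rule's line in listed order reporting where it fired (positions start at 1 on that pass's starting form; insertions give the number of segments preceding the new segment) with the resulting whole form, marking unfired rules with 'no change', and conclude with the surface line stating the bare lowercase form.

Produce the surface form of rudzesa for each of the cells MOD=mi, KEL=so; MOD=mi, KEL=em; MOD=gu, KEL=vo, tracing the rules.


cell MOD=mi, KEL=so:
underlying: b-rudzesa-kt
1. 0 -> e / C _ C: inserts after position(s) 1, 4, 9: berudezesaket
2. o -> e, u -> i / F C0 _: fires at position(s) 4: beridezesaket
surface: beridezesaket

cell MOD=mi, KEL=em:
underlying: tu-rudzesa-kt
1. 0 -> e / C _ C: inserts after position(s) 5, 10: turudezesaket
2. o -> e, u -> i / F C0 _: no change
surface: turudezesaket

cell MOD=gu, KEL=vo:
underlying: do-rudzesa-da
1. 0 -> e / C _ C: inserts after position(s) 5: dorudezesada
2. o -> e, u -> i / F C0 _: no change
surface: dorudezesada


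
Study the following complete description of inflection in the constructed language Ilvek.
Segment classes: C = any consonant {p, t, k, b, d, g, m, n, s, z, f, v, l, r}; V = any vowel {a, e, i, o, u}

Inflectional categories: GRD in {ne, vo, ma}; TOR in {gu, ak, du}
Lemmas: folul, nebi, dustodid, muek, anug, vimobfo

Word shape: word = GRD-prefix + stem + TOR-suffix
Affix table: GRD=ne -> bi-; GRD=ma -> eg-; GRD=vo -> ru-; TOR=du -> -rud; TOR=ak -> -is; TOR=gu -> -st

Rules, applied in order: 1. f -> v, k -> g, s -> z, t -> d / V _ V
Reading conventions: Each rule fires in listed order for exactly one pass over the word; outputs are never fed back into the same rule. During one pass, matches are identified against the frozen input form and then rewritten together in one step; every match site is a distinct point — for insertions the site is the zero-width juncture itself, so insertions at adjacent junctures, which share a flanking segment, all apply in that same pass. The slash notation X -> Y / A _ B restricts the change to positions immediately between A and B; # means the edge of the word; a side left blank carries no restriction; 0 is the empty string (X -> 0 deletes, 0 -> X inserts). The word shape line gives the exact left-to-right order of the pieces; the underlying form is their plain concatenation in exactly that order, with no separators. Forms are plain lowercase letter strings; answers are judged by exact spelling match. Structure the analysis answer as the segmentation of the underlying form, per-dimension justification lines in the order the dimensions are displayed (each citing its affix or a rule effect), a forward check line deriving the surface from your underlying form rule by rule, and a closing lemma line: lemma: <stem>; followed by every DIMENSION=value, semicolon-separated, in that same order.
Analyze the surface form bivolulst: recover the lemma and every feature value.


underlying: bi-folul-st
GRD=ne - signalled by the affix bi-
TOR=gu - signalled by the affix -st
check: bifolulst -> bivolulst
lemma: folul; GRD=ne; TOR=gu


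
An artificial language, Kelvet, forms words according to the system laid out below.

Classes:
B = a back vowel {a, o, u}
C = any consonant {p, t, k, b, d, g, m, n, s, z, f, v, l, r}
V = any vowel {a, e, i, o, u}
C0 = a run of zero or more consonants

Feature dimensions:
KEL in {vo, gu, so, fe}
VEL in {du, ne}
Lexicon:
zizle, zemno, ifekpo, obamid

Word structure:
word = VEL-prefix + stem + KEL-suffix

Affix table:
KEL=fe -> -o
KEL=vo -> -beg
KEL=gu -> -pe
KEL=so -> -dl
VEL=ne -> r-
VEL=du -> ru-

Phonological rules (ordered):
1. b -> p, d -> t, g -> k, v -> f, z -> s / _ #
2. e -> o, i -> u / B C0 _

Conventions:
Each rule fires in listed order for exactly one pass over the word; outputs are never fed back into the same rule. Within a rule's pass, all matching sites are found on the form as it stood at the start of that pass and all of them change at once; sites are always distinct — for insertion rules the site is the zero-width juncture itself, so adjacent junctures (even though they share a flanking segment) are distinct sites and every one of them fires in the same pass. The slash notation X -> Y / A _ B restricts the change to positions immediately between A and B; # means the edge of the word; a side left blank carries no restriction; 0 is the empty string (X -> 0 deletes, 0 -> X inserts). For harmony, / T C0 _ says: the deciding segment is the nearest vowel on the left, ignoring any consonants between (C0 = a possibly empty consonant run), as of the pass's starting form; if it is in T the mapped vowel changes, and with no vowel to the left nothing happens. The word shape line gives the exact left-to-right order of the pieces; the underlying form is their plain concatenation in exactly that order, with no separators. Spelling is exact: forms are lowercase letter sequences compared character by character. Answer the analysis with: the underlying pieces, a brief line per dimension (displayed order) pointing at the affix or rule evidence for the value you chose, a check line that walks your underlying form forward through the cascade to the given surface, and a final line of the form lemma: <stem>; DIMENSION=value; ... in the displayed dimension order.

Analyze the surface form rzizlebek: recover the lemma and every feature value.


underlying: r-zizle-beg
KEL=vo - signalled by the affix -beg
VEL=ne - signalled by the affix r-
check: rzizlebeg -> rzizlebek -> rzizlebek
lemma: zizle; KEL=vo; VEL=ne


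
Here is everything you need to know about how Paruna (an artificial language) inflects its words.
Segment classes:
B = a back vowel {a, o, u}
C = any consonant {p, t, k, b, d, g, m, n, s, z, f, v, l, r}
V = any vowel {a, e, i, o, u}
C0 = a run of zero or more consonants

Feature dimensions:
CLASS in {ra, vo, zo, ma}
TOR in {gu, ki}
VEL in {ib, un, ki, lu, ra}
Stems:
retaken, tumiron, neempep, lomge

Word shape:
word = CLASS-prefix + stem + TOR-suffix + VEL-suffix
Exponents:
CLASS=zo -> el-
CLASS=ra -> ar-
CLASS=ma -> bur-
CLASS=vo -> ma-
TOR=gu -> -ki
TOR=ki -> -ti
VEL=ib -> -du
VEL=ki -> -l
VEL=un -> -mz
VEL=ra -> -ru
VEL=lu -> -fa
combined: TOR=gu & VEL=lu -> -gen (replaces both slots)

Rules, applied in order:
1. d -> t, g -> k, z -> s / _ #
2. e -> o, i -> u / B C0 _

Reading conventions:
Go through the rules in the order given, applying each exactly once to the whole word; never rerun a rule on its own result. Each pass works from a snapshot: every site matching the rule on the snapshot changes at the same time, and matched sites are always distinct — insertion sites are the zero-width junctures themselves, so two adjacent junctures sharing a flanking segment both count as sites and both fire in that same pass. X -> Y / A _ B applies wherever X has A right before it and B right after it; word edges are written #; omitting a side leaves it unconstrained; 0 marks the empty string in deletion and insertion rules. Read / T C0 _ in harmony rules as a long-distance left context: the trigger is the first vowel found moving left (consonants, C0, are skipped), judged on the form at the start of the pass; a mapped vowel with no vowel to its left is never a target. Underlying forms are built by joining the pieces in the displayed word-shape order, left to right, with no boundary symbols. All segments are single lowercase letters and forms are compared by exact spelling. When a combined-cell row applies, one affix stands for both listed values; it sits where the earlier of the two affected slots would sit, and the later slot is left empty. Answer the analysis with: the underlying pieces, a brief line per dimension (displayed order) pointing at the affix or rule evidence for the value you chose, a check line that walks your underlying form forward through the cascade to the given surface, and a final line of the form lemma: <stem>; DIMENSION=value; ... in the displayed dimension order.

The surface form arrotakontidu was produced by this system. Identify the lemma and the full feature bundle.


underlying: ar-retaken-ti-du
CLASS=ra - signalled by the affix ar-
TOR=ki - signalled by the affix -ti
VEL=ib - signalled by the affix -du
check: arretakentidu -> arretakentidu -> arrotakontidu
lemma: retaken; CLASS=ra; TOR=ki; VEL=ib


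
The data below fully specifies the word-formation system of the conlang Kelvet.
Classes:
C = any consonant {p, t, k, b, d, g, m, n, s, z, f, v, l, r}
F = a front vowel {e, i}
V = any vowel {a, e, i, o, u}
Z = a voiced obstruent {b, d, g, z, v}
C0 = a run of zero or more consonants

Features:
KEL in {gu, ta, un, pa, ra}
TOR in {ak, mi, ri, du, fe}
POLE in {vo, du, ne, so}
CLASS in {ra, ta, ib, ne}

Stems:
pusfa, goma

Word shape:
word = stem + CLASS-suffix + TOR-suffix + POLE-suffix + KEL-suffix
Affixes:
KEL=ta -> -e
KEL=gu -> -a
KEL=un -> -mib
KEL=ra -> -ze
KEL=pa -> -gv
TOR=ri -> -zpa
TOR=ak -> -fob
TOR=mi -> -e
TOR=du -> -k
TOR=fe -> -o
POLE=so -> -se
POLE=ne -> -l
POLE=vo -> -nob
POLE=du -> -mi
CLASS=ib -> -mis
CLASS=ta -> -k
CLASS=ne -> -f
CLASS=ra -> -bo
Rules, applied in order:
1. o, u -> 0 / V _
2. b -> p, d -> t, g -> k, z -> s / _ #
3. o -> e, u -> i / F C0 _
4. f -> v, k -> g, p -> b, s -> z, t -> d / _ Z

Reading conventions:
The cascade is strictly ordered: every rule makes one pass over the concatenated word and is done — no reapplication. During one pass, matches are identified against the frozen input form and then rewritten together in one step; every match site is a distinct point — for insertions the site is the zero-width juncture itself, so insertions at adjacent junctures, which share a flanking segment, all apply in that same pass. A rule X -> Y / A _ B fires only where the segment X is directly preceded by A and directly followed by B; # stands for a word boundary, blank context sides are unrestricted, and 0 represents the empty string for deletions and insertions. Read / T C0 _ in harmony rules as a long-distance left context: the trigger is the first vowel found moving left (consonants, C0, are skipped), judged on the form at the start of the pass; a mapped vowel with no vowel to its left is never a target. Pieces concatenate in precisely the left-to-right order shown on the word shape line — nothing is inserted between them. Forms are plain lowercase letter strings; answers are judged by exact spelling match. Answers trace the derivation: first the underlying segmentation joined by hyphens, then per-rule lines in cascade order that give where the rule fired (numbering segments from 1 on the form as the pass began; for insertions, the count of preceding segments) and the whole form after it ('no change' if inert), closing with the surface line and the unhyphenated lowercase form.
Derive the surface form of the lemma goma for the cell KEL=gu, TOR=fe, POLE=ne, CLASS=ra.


underlying: goma-bo-o-l-a
1. o, u -> 0 / V _: fires at position(s) 7: gomabola
2. b -> p, d -> t, g -> k, z -> s / _ #: no change
3. o -> e, u -> i / F C0 _: no change
4. f -> v, k -> g, p -> b, s -> z, t -> d / _ Z: no change
surface: gomabola


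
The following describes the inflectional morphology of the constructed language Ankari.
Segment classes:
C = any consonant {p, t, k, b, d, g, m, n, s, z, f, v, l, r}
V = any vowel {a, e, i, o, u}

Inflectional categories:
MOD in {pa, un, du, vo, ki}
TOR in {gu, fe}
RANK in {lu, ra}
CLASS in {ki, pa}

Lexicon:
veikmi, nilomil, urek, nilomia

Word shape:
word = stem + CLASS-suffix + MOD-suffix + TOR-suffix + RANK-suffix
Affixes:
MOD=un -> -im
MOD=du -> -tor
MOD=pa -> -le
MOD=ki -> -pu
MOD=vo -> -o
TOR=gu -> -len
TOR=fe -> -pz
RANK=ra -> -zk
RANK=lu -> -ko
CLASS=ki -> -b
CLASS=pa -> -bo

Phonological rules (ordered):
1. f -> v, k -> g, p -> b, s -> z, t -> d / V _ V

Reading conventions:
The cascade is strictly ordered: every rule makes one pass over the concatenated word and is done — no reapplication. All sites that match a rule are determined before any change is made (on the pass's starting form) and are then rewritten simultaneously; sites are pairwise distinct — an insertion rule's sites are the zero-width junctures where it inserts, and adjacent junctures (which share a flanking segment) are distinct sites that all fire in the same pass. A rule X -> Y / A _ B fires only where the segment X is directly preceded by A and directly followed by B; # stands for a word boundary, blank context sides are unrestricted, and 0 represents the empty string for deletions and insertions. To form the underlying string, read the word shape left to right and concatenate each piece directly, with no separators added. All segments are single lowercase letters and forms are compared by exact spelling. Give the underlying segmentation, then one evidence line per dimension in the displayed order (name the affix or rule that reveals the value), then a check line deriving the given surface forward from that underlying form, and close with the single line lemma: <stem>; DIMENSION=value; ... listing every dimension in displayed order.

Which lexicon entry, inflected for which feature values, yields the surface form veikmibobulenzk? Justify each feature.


underlying: veikmi-bo-pu-len-zk
MOD=ki - signalled by the affix -pu
TOR=gu - signalled by the affix -len
RANK=ra - signalled by the affix -zk
CLASS=pa - signalled by the affix -bo
check: veikmibopulenzk -> veikmibobulenzk
lemma: veikmi; MOD=ki; TOR=gu; RANK=ra; CLASS=pa
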